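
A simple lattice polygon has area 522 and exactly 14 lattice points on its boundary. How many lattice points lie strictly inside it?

516

Pick's theorem A = I + B/2 − 1 rearranges to I = A − B/2 + 1 = 522 − 14/2 + 1 = 516.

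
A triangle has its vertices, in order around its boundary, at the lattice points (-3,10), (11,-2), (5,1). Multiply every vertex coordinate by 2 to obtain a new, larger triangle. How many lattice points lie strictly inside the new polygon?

The shoelace formula gives twice the area as |[(-3)·(-2) − 11·10] + [11·1 − 5·(-2)] + [5·10 − (-3)·1]| = 30, so the area is 15.
The number of boundary lattice points is Σ gcd(|Δx|,|Δy|) = gcd(14,12) + gcd(6,3) + gcd(8,9) = 2+3+1 = 6.
Scaling by 2 multiplies the area by 2² = 4 (so the new area is 60) and multiplies the boundary lattice-point count by 2, giving 12.
By Pick's theorem, the interior count of the dilated polygon is 60 − 12/2 + 1 = 55.

55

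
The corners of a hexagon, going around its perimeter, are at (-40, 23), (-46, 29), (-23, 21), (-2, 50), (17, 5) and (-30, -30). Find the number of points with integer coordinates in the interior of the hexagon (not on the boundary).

By the shoelace formula, twice the signed area is |((-40)·29 − (-46)·23) + ((-46)·21 − (-23)·29) + ((-23)·50 − (-2)·21) + ((-2)·5 − 17·50) + (17·(-30) − (-30)·5) + ((-30)·23 − (-40)·(-30))| = 4619, so the area is 2309.5.
The number of boundary lattice points is Σ gcd(|Δx|,|Δy|) = gcd(6,6) + gcd(23,8) + gcd(21,29) + gcd(19,45) + gcd(47,35) + gcd(10,53) = 6+1+1+1+1+1 = 11.
Pick's theorem gives I = A − B/2 + 1 = 2309.5 − 11/2 + 1 = 2305.

2305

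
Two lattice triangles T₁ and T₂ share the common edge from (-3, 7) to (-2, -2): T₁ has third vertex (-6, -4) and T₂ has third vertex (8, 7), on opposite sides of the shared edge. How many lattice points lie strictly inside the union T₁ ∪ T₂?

The union is the simple quadrilateral with vertices (-3, 7), (-6, -4), (-2, -2), (8, 7) in order.
Using the shoelace formula, 2A = |[(-3)·(-4) − (-6)·7] + [(-6)·(-2) − (-2)·(-4)] + [(-2)·7 − 8·(-2)] + [8·7 − (-3)·7]| = 137, so the area is 137/2.
The number of boundary lattice points is Σ gcd(|Δx|,|Δy|) = gcd(3,11) + gcd(4,2) + gcd(10,9) + gcd(11,0) = 1+2+1+11 = 15.
By Pick's theorem I = A − B/2 + 1 = 137/2 − 15/2 + 1 = 62.

62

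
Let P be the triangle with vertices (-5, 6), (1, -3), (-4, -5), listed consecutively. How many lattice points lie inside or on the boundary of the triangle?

By the shoelace formula, twice the signed area is |((-5)·(-3) − 1·6) + (1·(-5) − (-4)·(-3)) + ((-4)·6 − (-5)·(-5))| = 57, so the area is 28.5.
The number of boundary lattice points is Σ gcd(|Δx|,|Δy|) = gcd(6,9) + gcd(5,2) + gcd(1,11) = 3+1+1 = 5.
Pick's theorem gives I = A − B/2 + 1 = 28.5 − 5/2 + 1 = 27, so the closed region contains I + B = 27 + 5 = 32 lattice points.

32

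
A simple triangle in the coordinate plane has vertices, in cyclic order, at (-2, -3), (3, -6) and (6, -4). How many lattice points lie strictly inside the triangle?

The shoelace formula gives twice the area as |[(-2)·(-6) − 3·(-3)] + [3·(-4) − 6·(-6)] + [6·(-3) − (-2)·(-4)]| = 19, so the area is 9.5.
Along each edge there are gcd(|Δx|,|Δy|)+1 lattice points, so counting each shared vertex once the boundary has gcd(5,3) + gcd(3,2) + gcd(8,1) = 1+1+1 = 3.
By Pick's theorem A = I + B/2 − 1, so I = 9.5 − 3/2 + 1 = 9.

9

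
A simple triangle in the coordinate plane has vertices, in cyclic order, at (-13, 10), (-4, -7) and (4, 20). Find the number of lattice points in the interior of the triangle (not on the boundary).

By the shoelace formula, twice the signed area is |[(-13)·(-7) − (-4)·10] + [(-4)·20 − 4·(-7)] + [4·10 − (-13)·20]| = 379, so the area is 189.5.
The number of boundary lattice points is Σ gcd(|Δx|,|Δy|) = gcd(9,17) + gcd(8,27) + gcd(17,10) = 1+1+1 = 3.
By Pick's theorem A = I + B/2 − 1, so I = 189.5 − 3/2 + 1 = 189.

189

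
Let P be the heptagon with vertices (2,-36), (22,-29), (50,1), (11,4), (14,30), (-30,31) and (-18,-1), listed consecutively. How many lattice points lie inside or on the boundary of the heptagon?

2630

The shoelace formula gives twice the area as |[2·(-29) − 22·(-36)] + [22·1 − 50·(-29)] + [50·4 − 11·1] + [11·30 − 14·4] + [14·31 − (-30)·30] + [(-30)·(-1) − (-18)·31] + [(-18)·(-36) − 2·(-1)]| = 5241, so the area is 5241/2.
Along each edge there are gcd(|Δx|,|Δy|)+1 lattice points, so counting each shared vertex once the boundary has gcd(20,7) + gcd(28,30) + gcd(39,3) + gcd(3,26) + gcd(44,1) + gcd(12,32) + gcd(20,35) = 1+2+3+1+1+4+5 = 17.
Pick's theorem gives I = A − B/2 + 1 = 5241/2 − 17/2 + 1 = 2613, so the closed region contains I + B = 2613 + 17 = 2630 lattice points.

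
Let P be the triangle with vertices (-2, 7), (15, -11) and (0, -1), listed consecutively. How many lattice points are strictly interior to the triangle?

47

The shoelace formula gives twice the area as |[(-2)·(-11) − 15·7] + [15·(-1) − 0·(-11)] + [0·7 − (-2)·(-1)]| = 100, so the area is 50.
The number of boundary lattice points is Σ gcd(|Δx|,|Δy|) = gcd(17,18) + gcd(15,10) + gcd(2,8) = 1+5+2 = 8.
Pick's theorem gives I = A − B/2 + 1 = 50 − 8/2 + 1 = 47.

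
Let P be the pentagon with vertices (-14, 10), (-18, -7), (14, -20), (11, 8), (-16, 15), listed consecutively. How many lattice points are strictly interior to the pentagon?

By the shoelace formula, twice the signed area is |[(-14)·(-7) − (-18)·10] + [(-18)·(-20) − 14·(-7)] + [14·8 − 11·(-20)] + [11·15 − (-16)·8] + [(-16)·10 − (-14)·15]| = 1411, so the area is 705.5.
The number of boundary lattice points is Σ gcd(|Δx|,|Δy|) = gcd(4,17) + gcd(32,13) + gcd(3,28) + gcd(27,7) + gcd(2,5) = 1+1+1+1+1 = 5.
By Pick's theorem A = I + B/2 − 1, so I = 705.5 − 5/2 + 1 = 704.

704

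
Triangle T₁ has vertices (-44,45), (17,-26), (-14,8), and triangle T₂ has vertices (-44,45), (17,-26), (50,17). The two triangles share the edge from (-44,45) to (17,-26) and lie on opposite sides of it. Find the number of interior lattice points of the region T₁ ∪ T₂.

2545

The union is the simple quadrilateral with vertices (-44,45), (-14,8), (17,-26), (50,17) in order.
By the shoelace formula, twice the signed area is |((-44)·8 − (-14)·45) + ((-14)·(-26) − 17·8) + (17·17 − 50·(-26)) + (50·45 − (-44)·17)| = 5093, so the area is 5093/2.
Summing gcd(|Δx|,|Δy|) over the edges gives the boundary count: gcd(30,37) + gcd(31,34) + gcd(33,43) + gcd(94,28) = 1+1+1+2 = 5.
By Pick's theorem I = A − B/2 + 1 = 5093/2 − 5/2 + 1 = 2545.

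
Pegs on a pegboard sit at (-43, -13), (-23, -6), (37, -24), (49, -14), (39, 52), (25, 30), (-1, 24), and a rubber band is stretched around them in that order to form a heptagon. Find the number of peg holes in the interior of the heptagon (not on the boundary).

The shoelace formula gives twice the area as |((-43)·(-6) − (-23)·(-13)) + ((-23)·(-24) − 37·(-6)) + (37·(-14) − 49·(-24)) + (49·52 − 39·(-14)) + (39·30 − 25·52) + (25·24 − (-1)·30) + ((-1)·(-13) − (-43)·24)| = 6030, so the area is 3015.
Along each edge there are gcd(|Δx|,|Δy|)+1 lattice points, so counting each shared vertex once the boundary has gcd(20,7) + gcd(60,18) + gcd(12,10) + gcd(10,66) + gcd(14,22) + gcd(26,6) + gcd(42,37) = 1+6+2+2+2+2+1 = 16.
Pick's theorem gives I = A − B/2 + 1 = 3015 − 16/2 + 1 = 3008.

3008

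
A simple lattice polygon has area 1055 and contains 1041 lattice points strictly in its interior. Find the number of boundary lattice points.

Pick's theorem gives A = I + B/2 − 1, so B = 2(A − I + 1) = 2(1055 − 1041 + 1) = 30.

30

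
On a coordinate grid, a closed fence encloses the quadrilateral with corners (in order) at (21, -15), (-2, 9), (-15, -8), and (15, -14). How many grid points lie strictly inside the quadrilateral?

By the shoelace formula, twice the signed area is |[21·9 − (-2)·(-15)] + [(-2)·(-8) − (-15)·9] + [(-15)·(-14) − 15·(-8)] + [15·(-15) − 21·(-14)]| = 709, so the area is 709/2.
Along each edge there are gcd(|Δx|,|Δy|)+1 lattice points, so counting each shared vertex once the boundary has gcd(23,24) + gcd(13,17) + gcd(30,6) + gcd(6,1) = 1+1+6+1 = 9.
Pick's theorem gives I = A − B/2 + 1 = 709/2 − 9/2 + 1 = 351.

351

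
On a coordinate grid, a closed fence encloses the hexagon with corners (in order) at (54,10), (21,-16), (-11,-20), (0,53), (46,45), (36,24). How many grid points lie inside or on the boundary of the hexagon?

The shoelace formula gives twice the area as |[54·(-16) − 21·10] + [21·(-20) − (-11)·(-16)] + [(-11)·53 − 0·(-20)] + [0·45 − 46·53] + [46·24 − 36·45] + [36·10 − 54·24]| = 6143, so the area is 3071.5.
The number of boundary lattice points is Σ gcd(|Δx|,|Δy|) = gcd(33,26) + gcd(32,4) + gcd(11,73) + gcd(46,8) + gcd(10,21) + gcd(18,14) = 1+4+1+2+1+2 = 11.
Pick's theorem gives I = A − B/2 + 1 = 3071.5 − 11/2 + 1 = 3067, so the closed region contains I + B = 3067 + 11 = 3078 lattice points.

3078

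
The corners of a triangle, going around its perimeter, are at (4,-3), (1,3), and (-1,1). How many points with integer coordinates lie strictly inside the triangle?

By the shoelace formula, twice the signed area is |(4·3 − 1·(-3)) + (1·1 − (-1)·3) + ((-1)·(-3) − 4·1)| = 18, so the area is 9.
The number of boundary lattice points is Σ gcd(|Δx|,|Δy|) = gcd(3,6) + gcd(2,2) + gcd(5,4) = 3+2+1 = 6.
Pick's theorem gives I = A − B/2 + 1 = 9 − 6/2 + 1 = 7.

7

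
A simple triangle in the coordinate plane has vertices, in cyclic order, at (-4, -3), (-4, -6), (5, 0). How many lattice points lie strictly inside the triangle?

10

By the shoelace formula, twice the signed area is |((-4)·(-6) − (-4)·(-3)) + ((-4)·0 − 5·(-6)) + (5·(-3) − (-4)·0)| = 27, so the area is 27/2.
Summing gcd(|Δx|,|Δy|) over the edges gives the boundary count: gcd(0,3) + gcd(9,6) + gcd(9,3) = 3+3+3 = 9.
By Pick's theorem A = I + B/2 − 1, so I = 27/2 − 9/2 + 1 = 10.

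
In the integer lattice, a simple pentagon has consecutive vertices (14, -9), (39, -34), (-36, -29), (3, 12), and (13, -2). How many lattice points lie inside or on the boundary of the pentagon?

The shoelace formula gives twice the area as |(14·(-34) − 39·(-9)) + (39·(-29) − (-36)·(-34)) + ((-36)·12 − 3·(-29)) + (3·(-2) − 13·12) + (13·(-9) − 14·(-2))| = 3076, so the area is 1538.
Along each edge there are gcd(|Δx|,|Δy|)+1 lattice points, so counting each shared vertex once the boundary has gcd(25,25) + gcd(75,5) + gcd(39,41) + gcd(10,14) + gcd(1,7) = 25+5+1+2+1 = 34.
Pick's theorem gives I = A − B/2 + 1 = 1538 − 34/2 + 1 = 1522, so the closed region contains I + B = 1522 + 34 = 1556 lattice points.

1556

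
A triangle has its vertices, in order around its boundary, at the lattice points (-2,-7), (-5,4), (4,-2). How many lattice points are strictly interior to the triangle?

39

By the shoelace formula, twice the signed area is |((-2)·4 − (-5)·(-7)) + ((-5)·(-2) − 4·4) + (4·(-7) − (-2)·(-2))| = 81, so the area is 40.5.
Along each edge there are gcd(|Δx|,|Δy|)+1 lattice points, so counting each shared vertex once the boundary has gcd(3,11) + gcd(9,6) + gcd(6,5) = 1+3+1 = 5.
By Pick's theorem A = I + B/2 − 1, so I = 40.5 − 5/2 + 1 = 39.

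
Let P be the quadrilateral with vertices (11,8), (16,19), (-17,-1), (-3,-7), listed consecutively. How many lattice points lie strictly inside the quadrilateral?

Using the shoelace formula, 2A = |(11·19 − 16·8) + (16·(-1) − (-17)·19) + ((-17)·(-7) − (-3)·(-1)) + ((-3)·8 − 11·(-7))| = 557, so the area is 278.5.
The number of boundary lattice points is Σ gcd(|Δx|,|Δy|) = gcd(5,11) + gcd(33,20) + gcd(14,6) + gcd(14,15) = 1+1+2+1 = 5.
By Pick's theorem A = I + B/2 − 1, so I = 278.5 − 5/2 + 1 = 277.

277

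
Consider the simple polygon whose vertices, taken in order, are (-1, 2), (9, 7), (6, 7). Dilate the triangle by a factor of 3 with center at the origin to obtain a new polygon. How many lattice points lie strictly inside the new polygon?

Using the shoelace formula, 2A = |((-1)·7 − 9·2) + (9·7 − 6·7) + (6·2 − (-1)·7)| = 15, so the area is 15/2.
The number of boundary lattice points is Σ gcd(|Δx|,|Δy|) = gcd(10,5) + gcd(3,0) + gcd(7,5) = 5+3+1 = 9.
Scaling by 3 multiplies the area by 3² = 9 (so the new area is 135/2) and multiplies the boundary lattice-point count by 3, giving 27.
By Pick's theorem, the interior count of the dilated polygon is 135/2 − 27/2 + 1 = 55.

55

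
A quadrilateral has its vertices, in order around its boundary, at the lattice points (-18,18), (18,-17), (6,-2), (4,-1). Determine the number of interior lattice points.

The shoelace formula gives twice the area as |((-18)·(-17) − 18·18) + (18·(-2) − 6·(-17)) + (6·(-1) − 4·(-2)) + (4·18 − (-18)·(-1))| = 104, so the area is 52.
Along each edge there are gcd(|Δx|,|Δy|)+1 lattice points, so counting each shared vertex once the boundary has gcd(36,35) + gcd(12,15) + gcd(2,1) + gcd(22,19) = 1+3+1+1 = 6.
Pick's theorem gives I = A − B/2 + 1 = 52 − 6/2 + 1 = 50.

50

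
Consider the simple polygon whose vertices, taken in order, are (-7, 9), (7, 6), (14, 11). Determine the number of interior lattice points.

45

Using the shoelace formula, 2A = |((-7)·6 − 7·9) + (7·11 − 14·6) + (14·9 − (-7)·11)| = 91, so the area is 45.5.
Along each edge there are gcd(|Δx|,|Δy|)+1 lattice points, so counting each shared vertex once the boundary has gcd(14,3) + gcd(7,5) + gcd(21,2) = 1+1+1 = 3.
By Pick's theorem A = I + B/2 − 1, so I = 45.5 − 3/2 + 1 = 45.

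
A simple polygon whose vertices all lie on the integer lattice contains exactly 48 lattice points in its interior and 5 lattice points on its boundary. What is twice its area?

By Pick's theorem, A = I + B/2 − 1 = 48 + 5/2 − 1 = 99/2.
Hence 2A = 99.

99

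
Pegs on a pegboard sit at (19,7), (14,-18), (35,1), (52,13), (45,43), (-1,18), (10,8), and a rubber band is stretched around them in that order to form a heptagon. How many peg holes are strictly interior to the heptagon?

1416

Using the shoelace formula, 2A = |(19·(-18) − 14·7) + (14·1 − 35·(-18)) + (35·13 − 52·1) + (52·43 − 45·13) + (45·18 − (-1)·43) + ((-1)·8 − 10·18) + (10·7 − 19·8)| = 2841, so the area is 2841/2.
The number of boundary lattice points is Σ gcd(|Δx|,|Δy|) = gcd(5,25) + gcd(21,19) + gcd(17,12) + gcd(7,30) + gcd(46,25) + gcd(11,10) + gcd(9,1) = 5+1+1+1+1+1+1 = 11.
Pick's theorem gives I = A − B/2 + 1 = 2841/2 − 11/2 + 1 = 1416.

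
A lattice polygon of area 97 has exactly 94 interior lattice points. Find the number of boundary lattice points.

8

Pick's theorem gives A = I + B/2 − 1, so B = 2(A − I + 1) = 2(97 − 94 + 1) = 8.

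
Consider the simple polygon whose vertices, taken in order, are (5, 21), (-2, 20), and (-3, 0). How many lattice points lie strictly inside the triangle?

69

The shoelace formula gives twice the area as |[5·20 − (-2)·21] + [(-2)·0 − (-3)·20] + [(-3)·21 − 5·0]| = 139, so the area is 139/2.
The number of boundary lattice points is Σ gcd(|Δx|,|Δy|) = gcd(7,1) + gcd(1,20) + gcd(8,21) = 1+1+1 = 3.
Pick's theorem gives I = A − B/2 + 1 = 139/2 − 3/2 + 1 = 69.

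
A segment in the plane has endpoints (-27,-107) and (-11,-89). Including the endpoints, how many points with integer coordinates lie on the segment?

3

The number of lattice points on a segment between lattice points is gcd(|Δx|,|Δy|) + 1 = gcd(16,18) + 1 = 2 + 1 = 3.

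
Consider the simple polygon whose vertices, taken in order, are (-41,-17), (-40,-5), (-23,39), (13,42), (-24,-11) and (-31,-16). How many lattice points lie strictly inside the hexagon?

1419

By the shoelace formula, twice the signed area is |[(-41)·(-5) − (-40)·(-17)] + [(-40)·39 − (-23)·(-5)] + [(-23)·42 − 13·39] + [13·(-11) − (-24)·42] + [(-24)·(-16) − (-31)·(-11)] + [(-31)·(-17) − (-41)·(-16)]| = 2844, so the area is 1422.
The number of boundary lattice points is Σ gcd(|Δx|,|Δy|) = gcd(1,12) + gcd(17,44) + gcd(36,3) + gcd(37,53) + gcd(7,5) + gcd(10,1) = 1+1+3+1+1+1 = 8.
Pick's theorem gives I = A − B/2 + 1 = 1422 − 8/2 + 1 = 1419.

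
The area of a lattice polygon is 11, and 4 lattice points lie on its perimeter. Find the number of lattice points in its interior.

10

Pick's theorem A = I + B/2 − 1 rearranges to I = A − B/2 + 1 = 11 − 4/2 + 1 = 10.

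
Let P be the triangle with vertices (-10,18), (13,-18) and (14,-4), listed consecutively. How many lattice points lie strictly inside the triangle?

By the shoelace formula, twice the signed area is |[(-10)·(-18) − 13·18] + [13·(-4) − 14·(-18)] + [14·18 − (-10)·(-4)]| = 358, so the area is 179.
The number of boundary lattice points is Σ gcd(|Δx|,|Δy|) = gcd(23,36) + gcd(1,14) + gcd(24,22) = 1+1+2 = 4.
Pick's theorem gives I = A − B/2 + 1 = 179 − 4/2 + 1 = 178.

178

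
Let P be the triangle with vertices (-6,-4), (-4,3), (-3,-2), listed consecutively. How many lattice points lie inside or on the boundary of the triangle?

Using the shoelace formula, 2A = |((-6)·3 − (-4)·(-4)) + ((-4)·(-2) − (-3)·3) + ((-3)·(-4) − (-6)·(-2))| = 17, so the area is 17/2.
The number of boundary lattice points is Σ gcd(|Δx|,|Δy|) = gcd(2,7) + gcd(1,5) + gcd(3,2) = 1+1+1 = 3.
Pick's theorem gives I = A − B/2 + 1 = 17/2 − 3/2 + 1 = 8, so the closed region contains I + B = 8 + 3 = 11 lattice points.

11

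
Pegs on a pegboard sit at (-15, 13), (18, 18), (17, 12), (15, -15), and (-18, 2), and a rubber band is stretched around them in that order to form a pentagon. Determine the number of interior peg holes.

735

Using the shoelace formula, 2A = |((-15)·18 − 18·13) + (18·12 − 17·18) + (17·(-15) − 15·12) + (15·2 − (-18)·(-15)) + ((-18)·13 − (-15)·2)| = 1473, so the area is 1473/2.
Along each edge there are gcd(|Δx|,|Δy|)+1 lattice points, so counting each shared vertex once the boundary has gcd(33,5) + gcd(1,6) + gcd(2,27) + gcd(33,17) + gcd(3,11) = 1+1+1+1+1 = 5.
Pick's theorem gives I = A − B/2 + 1 = 1473/2 − 5/2 + 1 = 735.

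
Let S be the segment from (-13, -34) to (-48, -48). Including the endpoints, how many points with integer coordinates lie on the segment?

The number of lattice points on a segment between lattice points is gcd(|Δx|,|Δy|) + 1 = gcd(35,14) + 1 = 7 + 1 = 8.

8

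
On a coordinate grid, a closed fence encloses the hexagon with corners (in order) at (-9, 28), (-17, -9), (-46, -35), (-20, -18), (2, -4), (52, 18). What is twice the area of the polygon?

Using the shoelace formula, 2A = |[(-9)·(-9) − (-17)·28] + [(-17)·(-35) − (-46)·(-9)] + [(-46)·(-18) − (-20)·(-35)] + [(-20)·(-4) − 2·(-18)] + [2·18 − 52·(-4)] + [52·28 − (-9)·18]| = 2844, so the area is 1422.

2844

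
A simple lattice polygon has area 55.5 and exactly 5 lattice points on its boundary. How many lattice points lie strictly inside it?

54

Pick's theorem A = I + B/2 − 1 rearranges to I = A − B/2 + 1 = 55.5 − 5/2 + 1 = 54.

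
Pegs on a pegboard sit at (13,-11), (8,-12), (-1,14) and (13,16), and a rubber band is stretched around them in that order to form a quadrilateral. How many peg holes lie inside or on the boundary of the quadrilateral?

275

The shoelace formula gives twice the area as |[13·(-12) − 8·(-11)] + [8·14 − (-1)·(-12)] + [(-1)·16 − 13·14] + [13·(-11) − 13·16]| = 517, so the area is 517/2.
Summing gcd(|Δx|,|Δy|) over the edges gives the boundary count: gcd(5,1) + gcd(9,26) + gcd(14,2) + gcd(0,27) = 1+1+2+27 = 31.
Pick's theorem gives I = A − B/2 + 1 = 517/2 − 31/2 + 1 = 244, so the closed region contains I + B = 244 + 31 = 275 lattice points.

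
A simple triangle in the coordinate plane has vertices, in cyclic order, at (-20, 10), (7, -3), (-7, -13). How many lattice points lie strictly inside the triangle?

225

The shoelace formula gives twice the area as |[(-20)·(-3) − 7·10] + [7·(-13) − (-7)·(-3)] + [(-7)·10 − (-20)·(-13)]| = 452, so the area is 226.
Summing gcd(|Δx|,|Δy|) over the edges gives the boundary count: gcd(27,13) + gcd(14,10) + gcd(13,23) = 1+2+1 = 4.
Pick's theorem gives I = A − B/2 + 1 = 226 − 4/2 + 1 = 225.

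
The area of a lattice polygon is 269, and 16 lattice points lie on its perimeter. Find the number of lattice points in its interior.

From Pick's theorem, I = A − B/2 + 1 = 269 − 16/2 + 1 = 262.

262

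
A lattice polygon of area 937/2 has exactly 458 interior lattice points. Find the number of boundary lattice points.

23

Pick's theorem gives A = I + B/2 − 1, so B = 2(A − I + 1) = 2(937/2 − 458 + 1) = 23.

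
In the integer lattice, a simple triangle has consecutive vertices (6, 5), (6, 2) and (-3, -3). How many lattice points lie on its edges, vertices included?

Along each edge there are gcd(|Δx|,|Δy|)+1 lattice points, so counting each shared vertex once the boundary has gcd(0,3) + gcd(9,5) + gcd(9,8) = 3+1+1 = 5.

5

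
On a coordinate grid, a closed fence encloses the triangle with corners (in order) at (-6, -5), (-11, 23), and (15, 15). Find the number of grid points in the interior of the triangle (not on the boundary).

343

Using the shoelace formula, 2A = |[(-6)·23 − (-11)·(-5)] + [(-11)·15 − 15·23] + [15·(-5) − (-6)·15]| = 688, so the area is 344.
Along each edge there are gcd(|Δx|,|Δy|)+1 lattice points, so counting each shared vertex once the boundary has gcd(5,28) + gcd(26,8) + gcd(21,20) = 1+2+1 = 4.
By Pick's theorem A = I + B/2 − 1, so I = 344 − 4/2 + 1 = 343.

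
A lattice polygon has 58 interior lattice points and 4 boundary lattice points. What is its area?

By Pick's theorem, A = I + B/2 − 1 = 58 + 4/2 − 1 = 59.

59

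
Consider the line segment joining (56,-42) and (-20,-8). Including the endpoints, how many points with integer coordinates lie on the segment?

3

The number of lattice points on a segment between lattice points is gcd(|Δx|,|Δy|) + 1 = gcd(76,34) + 1 = 2 + 1 = 3.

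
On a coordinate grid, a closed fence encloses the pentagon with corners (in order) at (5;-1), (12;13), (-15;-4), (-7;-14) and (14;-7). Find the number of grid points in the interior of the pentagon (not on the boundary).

327

Using the shoelace formula, 2A = |[5·13 − 12·(-1)] + [12·(-4) − (-15)·13] + [(-15)·(-14) − (-7)·(-4)] + [(-7)·(-7) − 14·(-14)] + [14·(-1) − 5·(-7)]| = 672, so the area is 336.
The number of boundary lattice points is Σ gcd(|Δx|,|Δy|) = gcd(7,14) + gcd(27,17) + gcd(8,10) + gcd(21,7) + gcd(9,6) = 7+1+2+7+3 = 20.
Pick's theorem gives I = A − B/2 + 1 = 336 − 20/2 + 1 = 327.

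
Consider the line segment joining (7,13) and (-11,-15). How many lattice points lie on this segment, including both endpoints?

3

The number of lattice points on a segment between lattice points is gcd(|Δx|,|Δy|) + 1 = gcd(18,28) + 1 = 2 + 1 = 3.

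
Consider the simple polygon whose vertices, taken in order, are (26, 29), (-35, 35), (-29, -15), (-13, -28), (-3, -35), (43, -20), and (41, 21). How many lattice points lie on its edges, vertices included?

Along each edge there are gcd(|Δx|,|Δy|)+1 lattice points, so counting each shared vertex once the boundary has gcd(61,6) + gcd(6,50) + gcd(16,13) + gcd(10,7) + gcd(46,15) + gcd(2,41) + gcd(15,8) = 1+2+1+1+1+1+1 = 8.

8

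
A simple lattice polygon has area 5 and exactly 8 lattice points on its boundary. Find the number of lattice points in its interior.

Pick's theorem A = I + B/2 − 1 rearranges to I = A − B/2 + 1 = 5 − 8/2 + 1 = 2.

2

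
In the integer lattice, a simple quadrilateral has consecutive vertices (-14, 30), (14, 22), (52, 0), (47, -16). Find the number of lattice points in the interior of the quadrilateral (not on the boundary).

By the shoelace formula, twice the signed area is |((-14)·22 − 14·30) + (14·0 − 52·22) + (52·(-16) − 47·0) + (47·30 − (-14)·(-16))| = 1518, so the area is 759.
The number of boundary lattice points is Σ gcd(|Δx|,|Δy|) = gcd(28,8) + gcd(38,22) + gcd(5,16) + gcd(61,46) = 4+2+1+1 = 8.
Pick's theorem gives I = A − B/2 + 1 = 759 − 8/2 + 1 = 756.

756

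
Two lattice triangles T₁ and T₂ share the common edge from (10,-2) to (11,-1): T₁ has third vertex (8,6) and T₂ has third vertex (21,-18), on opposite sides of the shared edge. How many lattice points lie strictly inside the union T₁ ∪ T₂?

The union is the simple quadrilateral with vertices (10,-2), (8,6), (11,-1), (21,-18) in order.
The shoelace formula gives twice the area as |(10·6 − 8·(-2)) + (8·(-1) − 11·6) + (11·(-18) − 21·(-1)) + (21·(-2) − 10·(-18))| = 37, so the area is 37/2.
Along each edge there are gcd(|Δx|,|Δy|)+1 lattice points, so counting each shared vertex once the boundary has gcd(2,8) + gcd(3,7) + gcd(10,17) + gcd(11,16) = 2+1+1+1 = 5.
By Pick's theorem I = A − B/2 + 1 = 37/2 − 5/2 + 1 = 17.

17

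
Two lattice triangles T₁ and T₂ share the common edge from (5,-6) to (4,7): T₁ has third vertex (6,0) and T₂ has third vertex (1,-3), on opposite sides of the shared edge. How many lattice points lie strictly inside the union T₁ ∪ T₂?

The union is the simple quadrilateral with vertices (5,-6), (6,0), (4,7), (1,-3) in order.
By the shoelace formula, twice the signed area is |(5·0 − 6·(-6)) + (6·7 − 4·0) + (4·(-3) − 1·7) + (1·(-6) − 5·(-3))| = 68, so the area is 34.
The number of boundary lattice points is Σ gcd(|Δx|,|Δy|) = gcd(1,6) + gcd(2,7) + gcd(3,10) + gcd(4,3) = 1+1+1+1 = 4.
By Pick's theorem I = A − B/2 + 1 = 34 − 4/2 + 1 = 33.

33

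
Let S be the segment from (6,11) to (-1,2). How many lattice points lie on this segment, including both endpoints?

2

The number of lattice points on a segment between lattice points is gcd(|Δx|,|Δy|) + 1 = gcd(7,9) + 1 = 1 + 1 = 2.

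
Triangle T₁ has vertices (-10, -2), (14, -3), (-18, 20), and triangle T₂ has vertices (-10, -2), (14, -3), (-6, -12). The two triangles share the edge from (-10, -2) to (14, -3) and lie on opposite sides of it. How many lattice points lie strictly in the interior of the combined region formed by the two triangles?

376

The union is the simple quadrilateral with vertices (-10, -2), (-18, 20), (14, -3), (-6, -12) in order.
By the shoelace formula, twice the signed area is |((-10)·20 − (-18)·(-2)) + ((-18)·(-3) − 14·20) + (14·(-12) − (-6)·(-3)) + ((-6)·(-2) − (-10)·(-12))| = 756, so the area is 378.
Along each edge there are gcd(|Δx|,|Δy|)+1 lattice points, so counting each shared vertex once the boundary has gcd(8,22) + gcd(32,23) + gcd(20,9) + gcd(4,10) = 2+1+1+2 = 6.
By Pick's theorem I = A − B/2 + 1 = 378 − 6/2 + 1 = 376.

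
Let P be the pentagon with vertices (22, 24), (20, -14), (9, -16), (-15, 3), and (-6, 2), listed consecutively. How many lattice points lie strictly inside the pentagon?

Using the shoelace formula, 2A = |(22·(-14) − 20·24) + (20·(-16) − 9·(-14)) + (9·3 − (-15)·(-16)) + ((-15)·2 − (-6)·3) + ((-6)·24 − 22·2)| = 1395, so the area is 697.5.
Summing gcd(|Δx|,|Δy|) over the edges gives the boundary count: gcd(2,38) + gcd(11,2) + gcd(24,19) + gcd(9,1) + gcd(28,22) = 2+1+1+1+2 = 7.
Pick's theorem gives I = A − B/2 + 1 = 697.5 − 7/2 + 1 = 695.

695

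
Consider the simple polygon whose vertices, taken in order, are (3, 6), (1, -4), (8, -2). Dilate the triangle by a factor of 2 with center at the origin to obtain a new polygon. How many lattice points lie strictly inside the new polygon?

Using the shoelace formula, 2A = |[3·(-4) − 1·6] + [1·(-2) − 8·(-4)] + [8·6 − 3·(-2)]| = 66, so the area is 33.
Summing gcd(|Δx|,|Δy|) over the edges gives the boundary count: gcd(2,10) + gcd(7,2) + gcd(5,8) = 2+1+1 = 4.
Scaling by 2 multiplies the area by 2² = 4 (so the new area is 132) and multiplies the boundary lattice-point count by 2, giving 8.
By Pick's theorem, the interior count of the dilated polygon is 132 − 8/2 + 1 = 129.

129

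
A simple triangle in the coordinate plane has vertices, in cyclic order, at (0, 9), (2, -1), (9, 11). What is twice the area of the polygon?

By the shoelace formula, twice the signed area is |[0·(-1) − 2·9] + [2·11 − 9·(-1)] + [9·9 − 0·11]| = 94, so the area is 47.

94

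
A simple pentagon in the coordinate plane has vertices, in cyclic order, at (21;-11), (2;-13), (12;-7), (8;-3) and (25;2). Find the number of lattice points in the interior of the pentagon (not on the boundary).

154

Using the shoelace formula, 2A = |[21·(-13) − 2·(-11)] + [2·(-7) − 12·(-13)] + [12·(-3) − 8·(-7)] + [8·2 − 25·(-3)] + [25·(-11) − 21·2]| = 315, so the area is 315/2.
Summing gcd(|Δx|,|Δy|) over the edges gives the boundary count: gcd(19,2) + gcd(10,6) + gcd(4,4) + gcd(17,5) + gcd(4,13) = 1+2+4+1+1 = 9.
Pick's theorem gives I = A − B/2 + 1 = 315/2 − 9/2 + 1 = 154.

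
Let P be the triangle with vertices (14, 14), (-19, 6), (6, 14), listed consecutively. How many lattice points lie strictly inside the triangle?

Using the shoelace formula, 2A = |(14·6 − (-19)·14) + ((-19)·14 − 6·6) + (6·14 − 14·14)| = 64, so the area is 32.
Summing gcd(|Δx|,|Δy|) over the edges gives the boundary count: gcd(33,8) + gcd(25,8) + gcd(8,0) = 1+1+8 = 10.
Pick's theorem gives I = A − B/2 + 1 = 32 − 10/2 + 1 = 28.

28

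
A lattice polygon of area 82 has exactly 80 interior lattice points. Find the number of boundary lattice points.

6

Pick's theorem gives A = I + B/2 − 1, so B = 2(A − I + 1) = 2(82 − 80 + 1) = 6.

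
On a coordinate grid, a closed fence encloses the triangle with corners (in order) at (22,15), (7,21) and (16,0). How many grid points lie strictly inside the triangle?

127

Using the shoelace formula, 2A = |[22·21 − 7·15] + [7·0 − 16·21] + [16·15 − 22·0]| = 261, so the area is 261/2.
Along each edge there are gcd(|Δx|,|Δy|)+1 lattice points, so counting each shared vertex once the boundary has gcd(15,6) + gcd(9,21) + gcd(6,15) = 3+3+3 = 9.
Pick's theorem gives I = A − B/2 + 1 = 261/2 − 9/2 + 1 = 127.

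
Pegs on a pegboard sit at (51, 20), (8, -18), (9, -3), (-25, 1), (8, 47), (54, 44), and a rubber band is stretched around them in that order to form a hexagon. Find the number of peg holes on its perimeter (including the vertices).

9

The number of boundary lattice points is Σ gcd(|Δx|,|Δy|) = gcd(43,38) + gcd(1,15) + gcd(34,4) + gcd(33,46) + gcd(46,3) + gcd(3,24) = 1+1+2+1+1+3 = 9.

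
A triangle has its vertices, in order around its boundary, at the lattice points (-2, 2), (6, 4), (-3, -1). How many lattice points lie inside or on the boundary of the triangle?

By the shoelace formula, twice the signed area is |[(-2)·4 − 6·2] + [6·(-1) − (-3)·4] + [(-3)·2 − (-2)·(-1)]| = 22, so the area is 11.
Summing gcd(|Δx|,|Δy|) over the edges gives the boundary count: gcd(8,2) + gcd(9,5) + gcd(1,3) = 2+1+1 = 4.
Pick's theorem gives I = A − B/2 + 1 = 11 − 4/2 + 1 = 10, so the closed region contains I + B = 10 + 4 = 14 lattice points.

14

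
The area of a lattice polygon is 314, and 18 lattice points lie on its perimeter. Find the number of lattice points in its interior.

306

Pick's theorem A = I + B/2 − 1 rearranges to I = A − B/2 + 1 = 314 − 18/2 + 1 = 306.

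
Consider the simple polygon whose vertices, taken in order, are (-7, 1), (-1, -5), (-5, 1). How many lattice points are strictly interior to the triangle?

2

The shoelace formula gives twice the area as |[(-7)·(-5) − (-1)·1] + [(-1)·1 − (-5)·(-5)] + [(-5)·1 − (-7)·1]| = 12, so the area is 6.
Along each edge there are gcd(|Δx|,|Δy|)+1 lattice points, so counting each shared vertex once the boundary has gcd(6,6) + gcd(4,6) + gcd(2,0) = 6+2+2 = 10.
By Pick's theorem A = I + B/2 − 1, so I = 6 − 10/2 + 1 = 2.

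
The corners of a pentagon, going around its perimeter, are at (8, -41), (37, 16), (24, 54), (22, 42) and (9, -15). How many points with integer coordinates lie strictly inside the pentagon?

1059

Using the shoelace formula, 2A = |[8·16 − 37·(-41)] + [37·54 − 24·16] + [24·42 − 22·54] + [22·(-15) − 9·42] + [9·(-41) − 8·(-15)]| = 2122, so the area is 1061.
Along each edge there are gcd(|Δx|,|Δy|)+1 lattice points, so counting each shared vertex once the boundary has gcd(29,57) + gcd(13,38) + gcd(2,12) + gcd(13,57) + gcd(1,26) = 1+1+2+1+1 = 6.
Pick's theorem gives I = A − B/2 + 1 = 1061 − 6/2 + 1 = 1059.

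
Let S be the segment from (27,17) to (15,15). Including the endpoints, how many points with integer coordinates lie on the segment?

3

The number of lattice points on a segment between lattice points is gcd(|Δx|,|Δy|) + 1 = gcd(12,2) + 1 = 2 + 1 = 3.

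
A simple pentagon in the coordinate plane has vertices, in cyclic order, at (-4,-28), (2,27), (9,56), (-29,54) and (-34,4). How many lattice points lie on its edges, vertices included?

11

Along each edge there are gcd(|Δx|,|Δy|)+1 lattice points, so counting each shared vertex once the boundary has gcd(6,55) + gcd(7,29) + gcd(38,2) + gcd(5,50) + gcd(30,32) = 1+1+2+5+2 = 11.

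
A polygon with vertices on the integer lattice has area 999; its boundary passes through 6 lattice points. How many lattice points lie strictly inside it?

Pick's theorem A = I + B/2 − 1 rearranges to I = A − B/2 + 1 = 999 − 6/2 + 1 = 997.

997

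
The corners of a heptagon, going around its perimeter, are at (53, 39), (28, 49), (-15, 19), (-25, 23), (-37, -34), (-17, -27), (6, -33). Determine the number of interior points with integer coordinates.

Using the shoelace formula, 2A = |[53·49 − 28·39] + [28·19 − (-15)·49] + [(-15)·23 − (-25)·19] + [(-25)·(-34) − (-37)·23] + [(-37)·(-27) − (-17)·(-34)] + [(-17)·(-33) − 6·(-27)] + [6·39 − 53·(-33)]| = 7730, so the area is 3865.
Summing gcd(|Δx|,|Δy|) over the edges gives the boundary count: gcd(25,10) + gcd(43,30) + gcd(10,4) + gcd(12,57) + gcd(20,7) + gcd(23,6) + gcd(47,72) = 5+1+2+3+1+1+1 = 14.
By Pick's theorem A = I + B/2 − 1, so I = 3865 − 14/2 + 1 = 3859.

3859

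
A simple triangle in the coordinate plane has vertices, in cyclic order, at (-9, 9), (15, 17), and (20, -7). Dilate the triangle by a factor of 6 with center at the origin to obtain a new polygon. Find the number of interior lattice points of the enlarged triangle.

11059

By the shoelace formula, twice the signed area is |((-9)·17 − 15·9) + (15·(-7) − 20·17) + (20·9 − (-9)·(-7))| = 616, so the area is 308.
The number of boundary lattice points is Σ gcd(|Δx|,|Δy|) = gcd(24,8) + gcd(5,24) + gcd(29,16) = 8+1+1 = 10.
Scaling by 6 multiplies the area by 6² = 36 (so the new area is 11088) and multiplies the boundary lattice-point count by 6, giving 60.
By Pick's theorem, the interior count of the dilated polygon is 11088 − 60/2 + 1 = 11059.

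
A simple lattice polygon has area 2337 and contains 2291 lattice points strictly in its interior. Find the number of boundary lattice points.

Pick's theorem gives A = I + B/2 − 1, so B = 2(A − I + 1) = 2(2337 − 2291 + 1) = 94.

94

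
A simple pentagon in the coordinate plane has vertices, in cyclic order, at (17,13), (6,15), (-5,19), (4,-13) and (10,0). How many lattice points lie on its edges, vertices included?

Along each edge there are gcd(|Δx|,|Δy|)+1 lattice points, so counting each shared vertex once the boundary has gcd(11,2) + gcd(11,4) + gcd(9,32) + gcd(6,13) + gcd(7,13) = 1+1+1+1+1 = 5.

5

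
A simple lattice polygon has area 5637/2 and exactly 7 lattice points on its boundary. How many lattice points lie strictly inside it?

Pick's theorem A = I + B/2 − 1 rearranges to I = A − B/2 + 1 = 5637/2 − 7/2 + 1 = 2816.

2816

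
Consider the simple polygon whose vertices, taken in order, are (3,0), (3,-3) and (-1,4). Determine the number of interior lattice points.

Using the shoelace formula, 2A = |(3·(-3) − 3·0) + (3·4 − (-1)·(-3)) + ((-1)·0 − 3·4)| = 12, so the area is 6.
The number of boundary lattice points is Σ gcd(|Δx|,|Δy|) = gcd(0,3) + gcd(4,7) + gcd(4,4) = 3+1+4 = 8.
Pick's theorem gives I = A − B/2 + 1 = 6 − 8/2 + 1 = 3.

3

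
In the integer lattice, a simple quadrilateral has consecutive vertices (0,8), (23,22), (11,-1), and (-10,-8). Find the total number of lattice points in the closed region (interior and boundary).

320

Using the shoelace formula, 2A = |[0·22 − 23·8] + [23·(-1) − 11·22] + [11·(-8) − (-10)·(-1)] + [(-10)·8 − 0·(-8)]| = 627, so the area is 627/2.
Summing gcd(|Δx|,|Δy|) over the edges gives the boundary count: gcd(23,14) + gcd(12,23) + gcd(21,7) + gcd(10,16) = 1+1+7+2 = 11.
Pick's theorem gives I = A − B/2 + 1 = 627/2 − 11/2 + 1 = 309, so the closed region contains I + B = 309 + 11 = 320 lattice points.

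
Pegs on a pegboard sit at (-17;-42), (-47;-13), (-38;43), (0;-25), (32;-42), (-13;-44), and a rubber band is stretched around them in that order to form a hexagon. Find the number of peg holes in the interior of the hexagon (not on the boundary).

The shoelace formula gives twice the area as |[(-17)·(-13) − (-47)·(-42)] + [(-47)·43 − (-38)·(-13)] + [(-38)·(-25) − 0·43] + [0·(-42) − 32·(-25)] + [32·(-44) − (-13)·(-42)] + [(-13)·(-42) − (-17)·(-44)]| = 4674, so the area is 2337.
Summing gcd(|Δx|,|Δy|) over the edges gives the boundary count: gcd(30,29) + gcd(9,56) + gcd(38,68) + gcd(32,17) + gcd(45,2) + gcd(4,2) = 1+1+2+1+1+2 = 8.
Pick's theorem gives I = A − B/2 + 1 = 2337 − 8/2 + 1 = 2334.

2334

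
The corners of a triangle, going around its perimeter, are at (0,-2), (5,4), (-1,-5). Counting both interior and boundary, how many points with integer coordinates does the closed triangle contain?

Using the shoelace formula, 2A = |[0·4 − 5·(-2)] + [5·(-5) − (-1)·4] + [(-1)·(-2) − 0·(-5)]| = 9, so the area is 9/2.
Summing gcd(|Δx|,|Δy|) over the edges gives the boundary count: gcd(5,6) + gcd(6,9) + gcd(1,3) = 1+3+1 = 5.
Pick's theorem gives I = A − B/2 + 1 = 9/2 − 5/2 + 1 = 3, so the closed region contains I + B = 3 + 5 = 8 lattice points.

8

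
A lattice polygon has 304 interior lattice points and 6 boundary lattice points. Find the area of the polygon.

Pick's theorem states A = I + B/2 − 1, so A = 304 + 6/2 − 1 = 306.

306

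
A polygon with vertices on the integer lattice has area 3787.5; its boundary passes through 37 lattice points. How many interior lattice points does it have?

Pick's theorem A = I + B/2 − 1 rearranges to I = A − B/2 + 1 = 3787.5 − 37/2 + 1 = 3770.

3770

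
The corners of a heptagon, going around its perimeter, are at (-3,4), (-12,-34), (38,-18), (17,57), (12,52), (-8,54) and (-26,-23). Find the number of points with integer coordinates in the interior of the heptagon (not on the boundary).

3398

Using the shoelace formula, 2A = |((-3)·(-34) − (-12)·4) + ((-12)·(-18) − 38·(-34)) + (38·57 − 17·(-18)) + (17·52 − 12·57) + (12·54 − (-8)·52) + ((-8)·(-23) − (-26)·54) + ((-26)·4 − (-3)·(-23))| = 6809, so the area is 3404.5.
Summing gcd(|Δx|,|Δy|) over the edges gives the boundary count: gcd(9,38) + gcd(50,16) + gcd(21,75) + gcd(5,5) + gcd(20,2) + gcd(18,77) + gcd(23,27) = 1+2+3+5+2+1+1 = 15.
By Pick's theorem A = I + B/2 − 1, so I = 3404.5 − 15/2 + 1 = 3398.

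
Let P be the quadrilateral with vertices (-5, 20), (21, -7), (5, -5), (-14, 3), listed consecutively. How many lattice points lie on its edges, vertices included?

Summing gcd(|Δx|,|Δy|) over the edges gives the boundary count: gcd(26,27) + gcd(16,2) + gcd(19,8) + gcd(9,17) = 1+2+1+1 = 5.

5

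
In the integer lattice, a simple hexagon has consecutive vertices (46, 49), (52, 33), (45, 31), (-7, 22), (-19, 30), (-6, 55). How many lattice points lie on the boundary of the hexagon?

The number of boundary lattice points is Σ gcd(|Δx|,|Δy|) = gcd(6,16) + gcd(7,2) + gcd(52,9) + gcd(12,8) + gcd(13,25) + gcd(52,6) = 2+1+1+4+1+2 = 11.

11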